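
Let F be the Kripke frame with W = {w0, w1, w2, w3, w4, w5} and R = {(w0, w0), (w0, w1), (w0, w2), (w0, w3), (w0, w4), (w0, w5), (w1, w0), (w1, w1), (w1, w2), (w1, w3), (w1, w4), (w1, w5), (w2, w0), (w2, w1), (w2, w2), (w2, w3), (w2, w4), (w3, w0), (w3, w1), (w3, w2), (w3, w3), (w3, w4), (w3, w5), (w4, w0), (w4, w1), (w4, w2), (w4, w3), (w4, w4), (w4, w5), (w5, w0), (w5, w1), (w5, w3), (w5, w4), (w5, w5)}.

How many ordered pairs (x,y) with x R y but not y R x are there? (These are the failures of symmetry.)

0

R is symmetric; there are no such tuples.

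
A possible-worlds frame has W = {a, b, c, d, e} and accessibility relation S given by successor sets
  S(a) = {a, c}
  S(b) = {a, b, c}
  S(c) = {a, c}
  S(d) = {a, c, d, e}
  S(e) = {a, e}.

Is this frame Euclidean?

Euclidean: no — d S a and d S e, but not a S e.

No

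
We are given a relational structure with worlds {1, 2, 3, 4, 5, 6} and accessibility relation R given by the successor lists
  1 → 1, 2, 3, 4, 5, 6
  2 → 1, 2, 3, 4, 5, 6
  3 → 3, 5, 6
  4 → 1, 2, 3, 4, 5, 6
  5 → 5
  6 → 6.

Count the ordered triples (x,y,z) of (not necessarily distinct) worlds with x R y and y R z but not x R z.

0

R is transitive; there are no such tuples.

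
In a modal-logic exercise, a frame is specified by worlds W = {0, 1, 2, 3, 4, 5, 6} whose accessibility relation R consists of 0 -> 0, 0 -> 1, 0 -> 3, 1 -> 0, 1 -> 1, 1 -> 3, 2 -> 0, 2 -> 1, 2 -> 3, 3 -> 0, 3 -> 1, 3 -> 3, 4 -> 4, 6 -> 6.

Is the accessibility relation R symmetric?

No

Symmetric: no — 2 R 0 but not 0 R 2.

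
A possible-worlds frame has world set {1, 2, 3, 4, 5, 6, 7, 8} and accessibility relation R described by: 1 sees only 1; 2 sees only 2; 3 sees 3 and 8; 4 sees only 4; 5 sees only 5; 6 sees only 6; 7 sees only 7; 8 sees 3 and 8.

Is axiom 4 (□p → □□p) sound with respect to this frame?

The schema 4 characterises exactly the transitive frames.
Transitive: yes — every two-step R-path is closed by a direct edge.

Yes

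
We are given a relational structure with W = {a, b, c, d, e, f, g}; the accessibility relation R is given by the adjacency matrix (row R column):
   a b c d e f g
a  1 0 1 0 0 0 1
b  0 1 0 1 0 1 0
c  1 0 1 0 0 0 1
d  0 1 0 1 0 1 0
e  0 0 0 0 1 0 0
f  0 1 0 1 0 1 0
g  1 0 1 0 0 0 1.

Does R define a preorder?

Reflexive: yes — every world is R-related to itself.
Transitive: yes — every two-step R-path is closed by a direct edge.
So R is a preorder.

Yes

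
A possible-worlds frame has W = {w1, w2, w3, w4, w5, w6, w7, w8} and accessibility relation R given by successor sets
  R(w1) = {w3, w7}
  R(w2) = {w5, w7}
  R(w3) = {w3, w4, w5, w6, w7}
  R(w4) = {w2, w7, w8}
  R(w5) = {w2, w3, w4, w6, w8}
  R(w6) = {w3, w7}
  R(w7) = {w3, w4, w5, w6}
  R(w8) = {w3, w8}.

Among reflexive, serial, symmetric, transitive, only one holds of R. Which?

Reflexive: no — w1 is not related to itself.
Serial: yes — every world has a successor (e.g. w1 R w3).
Symmetric: no — w1 R w3 but not w3 R w1.
Transitive: no — w1 R w3 and w3 R w4, but not w1 R w4.
Only serial holds.

serial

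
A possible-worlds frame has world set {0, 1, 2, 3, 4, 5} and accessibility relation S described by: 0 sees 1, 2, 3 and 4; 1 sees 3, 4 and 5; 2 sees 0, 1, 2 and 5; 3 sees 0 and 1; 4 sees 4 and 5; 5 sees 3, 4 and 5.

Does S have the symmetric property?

Symmetric: no — 0 S 1 but not 1 S 0.

No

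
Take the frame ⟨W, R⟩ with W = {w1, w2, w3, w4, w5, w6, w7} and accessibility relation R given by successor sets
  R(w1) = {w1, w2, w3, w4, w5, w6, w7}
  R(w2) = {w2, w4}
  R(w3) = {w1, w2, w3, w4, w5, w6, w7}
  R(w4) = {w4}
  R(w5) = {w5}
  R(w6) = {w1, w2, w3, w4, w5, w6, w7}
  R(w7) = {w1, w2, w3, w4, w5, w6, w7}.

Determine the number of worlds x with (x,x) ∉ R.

R is reflexive; there are no such worlds.

0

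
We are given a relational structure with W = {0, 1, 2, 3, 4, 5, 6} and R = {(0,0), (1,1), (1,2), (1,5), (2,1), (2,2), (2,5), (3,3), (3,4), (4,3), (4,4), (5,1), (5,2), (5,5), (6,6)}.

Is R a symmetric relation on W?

Yes

Symmetric: yes — every pair in R has its reverse in R.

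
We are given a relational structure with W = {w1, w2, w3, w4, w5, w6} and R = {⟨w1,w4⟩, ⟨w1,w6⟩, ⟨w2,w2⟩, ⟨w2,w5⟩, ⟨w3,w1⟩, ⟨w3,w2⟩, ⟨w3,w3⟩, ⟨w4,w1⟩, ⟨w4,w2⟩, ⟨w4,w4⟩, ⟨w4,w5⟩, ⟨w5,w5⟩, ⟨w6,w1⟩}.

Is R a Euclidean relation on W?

No

Euclidean: no — w1 R w4 and w1 R w6, but not w4 R w6.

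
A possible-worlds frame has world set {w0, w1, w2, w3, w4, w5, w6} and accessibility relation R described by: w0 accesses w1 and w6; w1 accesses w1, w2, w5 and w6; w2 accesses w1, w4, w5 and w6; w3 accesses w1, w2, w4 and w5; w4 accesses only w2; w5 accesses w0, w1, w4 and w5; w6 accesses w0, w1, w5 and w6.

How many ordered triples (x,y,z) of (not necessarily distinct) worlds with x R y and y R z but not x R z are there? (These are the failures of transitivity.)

25

Enumerating: (w0,w1,w2), (w0,w1,w5), (w0,w6,w0), (w0,w6,w5), (w1,w2,w4), (w1,w5,w0), (w1,w5,w4), (w1,w6,w0), (w2,w1,w2), (w2,w4,w2), (w2,w5,w0), (w2,w6,w0), … and 13 more.
Total: 25.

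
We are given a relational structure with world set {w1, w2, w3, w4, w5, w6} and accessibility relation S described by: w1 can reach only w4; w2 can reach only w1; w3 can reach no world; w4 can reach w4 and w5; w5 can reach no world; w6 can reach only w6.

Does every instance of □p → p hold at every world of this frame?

By correspondence theory, T is valid on a frame iff S is reflexive.
Reflexive: no — w1 is not related to itself.

No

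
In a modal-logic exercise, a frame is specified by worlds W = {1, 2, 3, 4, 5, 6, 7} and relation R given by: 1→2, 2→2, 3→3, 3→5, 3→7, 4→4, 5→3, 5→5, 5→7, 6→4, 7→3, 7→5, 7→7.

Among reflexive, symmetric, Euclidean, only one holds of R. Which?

Reflexive: no — 1 is not related to itself.
Symmetric: no — 1 R 2 but not 2 R 1.
Euclidean: yes — any two successors of a common world are R-related.
Only Euclidean holds.

Euclidean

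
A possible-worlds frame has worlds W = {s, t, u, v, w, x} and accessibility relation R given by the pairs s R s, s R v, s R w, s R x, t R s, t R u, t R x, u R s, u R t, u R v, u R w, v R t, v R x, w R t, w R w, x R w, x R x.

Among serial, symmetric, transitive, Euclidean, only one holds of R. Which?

Serial: yes — every world has a successor (e.g. s R s).
Symmetric: no — s R v but not v R s.
Transitive: no — s R v and v R t, but not s R t.
Euclidean: no — s R v and s R w, but not v R w.
Only serial holds.

serial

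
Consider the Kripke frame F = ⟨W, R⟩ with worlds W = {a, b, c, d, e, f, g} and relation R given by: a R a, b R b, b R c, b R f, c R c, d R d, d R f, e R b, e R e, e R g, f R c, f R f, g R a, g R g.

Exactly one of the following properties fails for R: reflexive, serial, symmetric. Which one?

symmetric

Reflexive: yes — every world is R-related to itself.
Serial: yes — every world has a successor (e.g. a R a).
Symmetric: no — b R c but not c R b.
Only symmetric fails.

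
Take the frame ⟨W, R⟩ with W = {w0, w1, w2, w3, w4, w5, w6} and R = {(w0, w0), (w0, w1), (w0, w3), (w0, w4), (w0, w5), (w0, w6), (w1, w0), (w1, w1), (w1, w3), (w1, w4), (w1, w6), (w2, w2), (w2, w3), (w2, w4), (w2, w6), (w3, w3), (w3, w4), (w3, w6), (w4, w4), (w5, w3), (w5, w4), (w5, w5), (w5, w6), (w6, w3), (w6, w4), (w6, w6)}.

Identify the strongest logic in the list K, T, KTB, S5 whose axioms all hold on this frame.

T

Reflexive (axiom T): yes — every world is R-related to itself.
Symmetric (axiom B): no — w0 R w3 but not w3 R w0.
Euclidean (axiom 5): no — w0 R w1 and w0 R w5, but not w1 R w5.
So F validates K, T; KTB would additionally require R to be symmetric. The strongest is T.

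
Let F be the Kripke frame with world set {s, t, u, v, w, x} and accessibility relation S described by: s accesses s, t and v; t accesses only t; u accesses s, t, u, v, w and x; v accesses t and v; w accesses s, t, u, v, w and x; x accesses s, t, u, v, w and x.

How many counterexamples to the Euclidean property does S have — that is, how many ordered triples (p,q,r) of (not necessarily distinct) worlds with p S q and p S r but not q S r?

40

Enumerating: (s,t,s), (s,t,v), (s,v,s), (u,s,u), (u,s,w), (u,s,x), (u,t,s), (u,t,u), (u,t,v), (u,t,w), (u,t,x), (u,v,s), … and 28 more.
Total: 40.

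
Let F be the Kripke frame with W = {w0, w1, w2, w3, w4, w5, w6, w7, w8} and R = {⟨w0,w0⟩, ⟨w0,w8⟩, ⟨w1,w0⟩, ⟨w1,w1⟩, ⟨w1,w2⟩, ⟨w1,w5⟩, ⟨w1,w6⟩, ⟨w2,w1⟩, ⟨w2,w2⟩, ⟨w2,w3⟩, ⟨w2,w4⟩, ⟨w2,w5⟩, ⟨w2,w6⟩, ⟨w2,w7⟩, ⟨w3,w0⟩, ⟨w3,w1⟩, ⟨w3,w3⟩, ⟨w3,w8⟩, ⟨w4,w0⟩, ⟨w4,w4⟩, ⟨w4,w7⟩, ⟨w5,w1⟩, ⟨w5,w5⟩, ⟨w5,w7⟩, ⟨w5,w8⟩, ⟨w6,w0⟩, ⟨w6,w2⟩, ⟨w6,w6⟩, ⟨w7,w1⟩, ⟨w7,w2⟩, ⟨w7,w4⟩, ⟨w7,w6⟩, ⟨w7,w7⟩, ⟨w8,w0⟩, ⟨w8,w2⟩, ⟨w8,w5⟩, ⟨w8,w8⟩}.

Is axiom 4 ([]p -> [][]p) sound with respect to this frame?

No

By correspondence theory, 4 is valid on a frame iff R is transitive.
Transitive: no — w0 R w8 and w8 R w2, but not w0 R w2.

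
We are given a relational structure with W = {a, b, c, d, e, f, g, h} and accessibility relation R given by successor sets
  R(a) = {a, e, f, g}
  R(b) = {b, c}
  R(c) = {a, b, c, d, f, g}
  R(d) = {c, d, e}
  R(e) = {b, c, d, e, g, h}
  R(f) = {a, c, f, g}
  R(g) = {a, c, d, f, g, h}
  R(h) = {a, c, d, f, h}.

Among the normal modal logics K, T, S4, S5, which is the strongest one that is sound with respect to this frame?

Reflexive (axiom T): yes — every world is R-related to itself.
Transitive (axiom 4): no — a R e and e R b, but not a R b.
Euclidean (axiom 5): no — a R e and a R f, but not e R f.
So F validates K, T; S4 would additionally require R to be transitive. The strongest is T.

T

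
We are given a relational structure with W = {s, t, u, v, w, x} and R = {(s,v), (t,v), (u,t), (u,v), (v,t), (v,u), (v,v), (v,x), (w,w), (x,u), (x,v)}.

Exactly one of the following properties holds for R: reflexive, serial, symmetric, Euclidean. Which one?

Reflexive: no — s is not related to itself.
Serial: yes — every world has a successor (e.g. s R v).
Symmetric: no — s R v but not v R s.
Euclidean: no — v R t and v R u, but not t R u.
Only serial holds.

serial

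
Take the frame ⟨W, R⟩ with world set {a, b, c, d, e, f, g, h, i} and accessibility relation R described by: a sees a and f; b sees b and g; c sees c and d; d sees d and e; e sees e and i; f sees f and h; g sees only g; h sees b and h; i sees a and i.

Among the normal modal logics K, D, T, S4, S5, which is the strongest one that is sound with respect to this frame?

T

Serial (axiom D): yes — every world has a successor (e.g. a R a).
Reflexive (axiom T): yes — every world is R-related to itself.
Transitive (axiom 4): no — a R f and f R h, but not a R h.
Euclidean (axiom 5): no — a R f and a R a, but not f R a.
So F validates K, D, T; S4 would additionally require R to be transitive. The strongest is T.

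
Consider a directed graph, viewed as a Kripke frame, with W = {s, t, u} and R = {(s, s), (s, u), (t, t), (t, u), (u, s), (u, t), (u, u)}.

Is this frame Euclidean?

No

Euclidean: no — u R s and u R t, but not s R t.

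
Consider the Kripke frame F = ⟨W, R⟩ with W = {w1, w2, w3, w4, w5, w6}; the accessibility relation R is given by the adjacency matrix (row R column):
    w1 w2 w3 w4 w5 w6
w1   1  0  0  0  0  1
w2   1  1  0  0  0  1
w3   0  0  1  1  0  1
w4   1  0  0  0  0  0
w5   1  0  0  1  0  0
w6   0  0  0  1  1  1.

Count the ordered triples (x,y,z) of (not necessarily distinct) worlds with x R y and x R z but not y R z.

15

Enumerating: (w1,w6,w1), (w2,w1,w2), (w2,w6,w1), (w2,w6,w2), (w3,w4,w3), (w3,w4,w4), (w3,w4,w6), (w3,w6,w3), (w5,w1,w4), (w5,w4,w4), (w6,w4,w4), (w6,w4,w5), (w6,w4,w6), (w6,w5,w5), (w6,w5,w6).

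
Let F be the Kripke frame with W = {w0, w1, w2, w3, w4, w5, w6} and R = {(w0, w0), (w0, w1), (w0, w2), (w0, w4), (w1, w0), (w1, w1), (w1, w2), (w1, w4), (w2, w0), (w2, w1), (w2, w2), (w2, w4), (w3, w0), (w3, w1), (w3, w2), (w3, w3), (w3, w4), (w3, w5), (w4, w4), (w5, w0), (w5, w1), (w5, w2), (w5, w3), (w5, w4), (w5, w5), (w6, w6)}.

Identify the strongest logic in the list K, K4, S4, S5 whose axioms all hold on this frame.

S4

Transitive (axiom 4): yes — every two-step R-path is closed by a direct edge.
Reflexive (axiom T): yes — every world is R-related to itself.
Euclidean (axiom 5): no — w0 R w4 and w0 R w1, but not w4 R w1.
So F validates K, K4, S4; S5 would additionally require R to be Euclidean. The strongest is S4.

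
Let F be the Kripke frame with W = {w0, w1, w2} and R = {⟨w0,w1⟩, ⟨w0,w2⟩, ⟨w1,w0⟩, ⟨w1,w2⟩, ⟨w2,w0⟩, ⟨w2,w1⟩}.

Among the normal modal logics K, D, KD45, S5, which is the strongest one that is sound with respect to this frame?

D

Serial (axiom D): yes — every world has a successor (e.g. w0 R w1).
Euclidean (axiom 5): no — w0 R w1 and w0 R w1, but not w1 R w1.
Transitive (axiom 4): no — w0 R w1 and w1 R w0, but not w0 R w0.
Reflexive (axiom T): no — w0 is not related to itself.
So F validates K, D; KD45 would additionally require R to be Euclidean and transitive. The strongest is D.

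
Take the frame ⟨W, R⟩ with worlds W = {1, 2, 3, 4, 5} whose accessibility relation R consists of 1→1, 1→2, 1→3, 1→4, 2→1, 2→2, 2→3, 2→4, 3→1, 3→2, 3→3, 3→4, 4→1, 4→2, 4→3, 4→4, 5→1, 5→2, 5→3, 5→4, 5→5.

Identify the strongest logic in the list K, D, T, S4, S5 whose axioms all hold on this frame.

S4

Serial (axiom D): yes — every world has a successor (e.g. 1 R 1).
Reflexive (axiom T): yes — every world is R-related to itself.
Transitive (axiom 4): yes — every two-step R-path is closed by a direct edge.
Euclidean (axiom 5): no — 5 R 1 and 5 R 5, but not 1 R 5.
So F validates K, D, T, S4; S5 would additionally require R to be Euclidean. The strongest is S4.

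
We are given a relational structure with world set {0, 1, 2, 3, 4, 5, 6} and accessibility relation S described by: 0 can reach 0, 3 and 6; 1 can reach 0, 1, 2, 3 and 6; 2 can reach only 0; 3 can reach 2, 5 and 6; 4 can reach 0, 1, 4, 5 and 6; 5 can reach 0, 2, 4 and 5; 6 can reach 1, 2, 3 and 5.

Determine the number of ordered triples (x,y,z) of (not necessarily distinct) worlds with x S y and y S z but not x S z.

Enumerating: (0,3,2), (0,3,5), (0,6,1), (0,6,2), (0,6,5), (1,3,5), (1,6,5), (2,0,3), (2,0,6), (3,2,0), (3,5,0), (3,5,4), … and 18 more.
Total: 30.

30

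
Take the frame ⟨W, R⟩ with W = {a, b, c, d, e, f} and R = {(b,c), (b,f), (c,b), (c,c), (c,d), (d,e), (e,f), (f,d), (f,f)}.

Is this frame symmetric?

Symmetric: no — b R f but not f R b.

No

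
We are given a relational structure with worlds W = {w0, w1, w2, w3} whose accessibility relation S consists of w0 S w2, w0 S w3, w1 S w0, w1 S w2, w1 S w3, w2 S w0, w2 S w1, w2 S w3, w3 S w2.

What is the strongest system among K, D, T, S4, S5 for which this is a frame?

D

Serial (axiom D): yes — every world has a successor (e.g. w0 S w2).
Reflexive (axiom T): no — w0 is not related to itself.
Transitive (axiom 4): no — w0 S w2 and w2 S w1, but not w0 S w1.
Euclidean (axiom 5): no — w1 S w3 and w1 S w0, but not w3 S w0.
So F validates K, D; T would additionally require S to be reflexive. The strongest is D.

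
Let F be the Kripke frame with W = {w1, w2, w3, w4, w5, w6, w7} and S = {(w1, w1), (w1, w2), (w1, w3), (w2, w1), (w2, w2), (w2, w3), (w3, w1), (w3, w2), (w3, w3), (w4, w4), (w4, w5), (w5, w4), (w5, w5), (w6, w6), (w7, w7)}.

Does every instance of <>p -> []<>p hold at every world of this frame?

Yes

The schema 5 characterises exactly the Euclidean frames.
Euclidean: yes — any two successors of a common world are S-related.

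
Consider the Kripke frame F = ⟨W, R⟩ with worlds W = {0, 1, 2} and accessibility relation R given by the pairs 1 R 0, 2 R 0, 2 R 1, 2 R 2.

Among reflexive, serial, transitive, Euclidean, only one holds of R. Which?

transitive

Reflexive: no — 0 is not related to itself.
Serial: no — 0 has no R-successor.
Transitive: yes — every two-step R-path is closed by a direct edge.
Euclidean: no — 2 R 0 and 2 R 1, but not 0 R 1.
Only transitive holds.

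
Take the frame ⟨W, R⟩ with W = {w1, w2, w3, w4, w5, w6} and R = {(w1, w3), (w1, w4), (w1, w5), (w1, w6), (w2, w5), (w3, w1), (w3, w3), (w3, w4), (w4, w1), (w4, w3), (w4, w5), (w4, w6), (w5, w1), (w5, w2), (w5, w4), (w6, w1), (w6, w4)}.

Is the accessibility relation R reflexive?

Reflexive: no — w1 is not related to itself.

No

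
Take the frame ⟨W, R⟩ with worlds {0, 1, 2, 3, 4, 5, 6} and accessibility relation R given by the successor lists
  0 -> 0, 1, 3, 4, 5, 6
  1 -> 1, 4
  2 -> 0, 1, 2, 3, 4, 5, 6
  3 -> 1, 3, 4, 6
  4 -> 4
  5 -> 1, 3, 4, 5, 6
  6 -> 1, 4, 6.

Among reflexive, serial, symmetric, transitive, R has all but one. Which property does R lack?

Reflexive: yes — every world is R-related to itself.
Serial: yes — every world has a successor (e.g. 0 R 0).
Symmetric: no — 0 R 1 but not 1 R 0.
Transitive: yes — every two-step R-path is closed by a direct edge.
Only symmetric fails.

symmetric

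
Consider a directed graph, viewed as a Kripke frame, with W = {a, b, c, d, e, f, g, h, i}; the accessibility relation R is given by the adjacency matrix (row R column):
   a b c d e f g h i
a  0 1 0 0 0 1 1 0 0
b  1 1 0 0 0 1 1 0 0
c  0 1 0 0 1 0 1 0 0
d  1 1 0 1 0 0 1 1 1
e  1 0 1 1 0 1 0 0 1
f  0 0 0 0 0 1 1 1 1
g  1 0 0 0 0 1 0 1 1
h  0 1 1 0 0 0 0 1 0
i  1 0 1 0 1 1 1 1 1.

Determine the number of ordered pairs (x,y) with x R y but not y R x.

20

Enumerating: (a,f), (b,f), (b,g), (c,b), (c,g), (d,a), (d,b), (d,g), (d,h), (d,i), (e,a), (e,d), … and 8 more.
Total: 20.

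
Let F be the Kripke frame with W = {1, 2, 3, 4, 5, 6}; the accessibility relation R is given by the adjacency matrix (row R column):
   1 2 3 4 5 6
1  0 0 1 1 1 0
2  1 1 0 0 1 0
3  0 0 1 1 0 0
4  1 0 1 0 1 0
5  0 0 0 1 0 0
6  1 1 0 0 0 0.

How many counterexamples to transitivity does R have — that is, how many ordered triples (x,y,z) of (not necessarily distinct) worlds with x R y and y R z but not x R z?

16

Enumerating: (1,4,1), (2,1,3), (2,1,4), (2,5,4), (3,4,1), (3,4,5), (4,1,4), (4,3,4), (4,5,4), (5,4,1), (5,4,3), (5,4,5), (6,1,3), (6,1,4), (6,1,5), (6,2,5).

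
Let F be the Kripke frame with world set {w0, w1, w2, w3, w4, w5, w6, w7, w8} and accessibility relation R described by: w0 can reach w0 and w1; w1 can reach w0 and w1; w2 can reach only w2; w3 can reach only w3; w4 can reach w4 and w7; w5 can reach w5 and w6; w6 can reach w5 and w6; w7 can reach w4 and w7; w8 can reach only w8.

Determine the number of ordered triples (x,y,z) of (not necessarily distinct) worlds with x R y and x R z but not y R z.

0

R is Euclidean; there are no such tuples.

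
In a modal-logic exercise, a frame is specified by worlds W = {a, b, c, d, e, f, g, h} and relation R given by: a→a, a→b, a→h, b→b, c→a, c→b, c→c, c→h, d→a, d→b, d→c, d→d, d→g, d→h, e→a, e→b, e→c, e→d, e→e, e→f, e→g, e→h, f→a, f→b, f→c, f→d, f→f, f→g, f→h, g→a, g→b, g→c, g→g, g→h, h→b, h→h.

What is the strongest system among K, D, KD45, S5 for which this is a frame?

Serial (axiom D): yes — every world has a successor (e.g. a R a).
Euclidean (axiom 5): no — a R b and a R h, but not b R h.
Transitive (axiom 4): yes — every two-step R-path is closed by a direct edge.
Reflexive (axiom T): yes — every world is R-related to itself.
So F validates K, D; KD45 would additionally require R to be Euclidean. The strongest is D.

D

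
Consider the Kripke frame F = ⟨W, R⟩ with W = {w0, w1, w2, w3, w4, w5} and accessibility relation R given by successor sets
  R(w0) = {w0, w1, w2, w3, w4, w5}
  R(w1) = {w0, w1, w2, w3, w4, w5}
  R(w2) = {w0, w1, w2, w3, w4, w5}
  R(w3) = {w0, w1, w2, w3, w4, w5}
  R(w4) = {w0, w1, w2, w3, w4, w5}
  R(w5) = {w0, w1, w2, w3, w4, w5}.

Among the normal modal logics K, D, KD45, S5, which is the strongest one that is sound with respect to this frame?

Serial (axiom D): yes — every world has a successor (e.g. w0 R w0).
Euclidean (axiom 5): yes — any two successors of a common world are R-related.
Transitive (axiom 4): yes — every two-step R-path is closed by a direct edge.
Reflexive (axiom T): yes — every world is R-related to itself.
So F validates K, D, KD45, S5. The strongest is S5.

S5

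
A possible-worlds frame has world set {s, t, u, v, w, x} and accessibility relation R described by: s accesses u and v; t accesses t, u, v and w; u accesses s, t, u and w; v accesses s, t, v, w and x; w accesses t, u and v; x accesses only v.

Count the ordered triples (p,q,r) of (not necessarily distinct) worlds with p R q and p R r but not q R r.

Enumerating: (s,u,v), (s,v,u), (t,u,v), (t,v,u), (t,w,w), (u,s,s), (u,s,t), (u,s,w), (u,t,s), (u,w,s), (u,w,w), (v,s,s), … and 14 more.
Total: 26.

26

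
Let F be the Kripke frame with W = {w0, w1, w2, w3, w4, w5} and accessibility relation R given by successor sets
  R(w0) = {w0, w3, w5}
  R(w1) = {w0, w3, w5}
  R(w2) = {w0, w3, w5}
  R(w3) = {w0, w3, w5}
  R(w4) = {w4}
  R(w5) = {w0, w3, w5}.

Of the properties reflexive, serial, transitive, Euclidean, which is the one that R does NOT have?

Reflexive: no — w1 is not related to itself.
Serial: yes — every world has a successor (e.g. w0 R w0).
Transitive: yes — every two-step R-path is closed by a direct edge.
Euclidean: yes — any two successors of a common world are R-related.
Only reflexive fails.

reflexive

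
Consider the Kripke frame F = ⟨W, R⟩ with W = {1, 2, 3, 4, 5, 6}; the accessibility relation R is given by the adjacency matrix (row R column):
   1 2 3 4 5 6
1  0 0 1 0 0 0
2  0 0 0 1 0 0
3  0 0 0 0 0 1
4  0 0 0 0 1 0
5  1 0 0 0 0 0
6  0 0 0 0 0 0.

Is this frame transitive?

Transitive: no — 1 R 3 and 3 R 6, but not 1 R 6.

No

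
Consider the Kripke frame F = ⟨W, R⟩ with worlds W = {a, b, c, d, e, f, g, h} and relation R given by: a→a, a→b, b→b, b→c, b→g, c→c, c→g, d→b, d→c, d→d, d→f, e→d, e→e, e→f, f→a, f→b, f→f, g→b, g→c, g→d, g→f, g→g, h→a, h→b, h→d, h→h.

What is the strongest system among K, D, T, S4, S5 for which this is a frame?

Serial (axiom D): yes — every world has a successor (e.g. a R a).
Reflexive (axiom T): yes — every world is R-related to itself.
Transitive (axiom 4): no — a R b and b R c, but not a R c.
Euclidean (axiom 5): no — d R b and d R f, but not b R f.
So F validates K, D, T; S4 would additionally require R to be transitive. The strongest is T.

T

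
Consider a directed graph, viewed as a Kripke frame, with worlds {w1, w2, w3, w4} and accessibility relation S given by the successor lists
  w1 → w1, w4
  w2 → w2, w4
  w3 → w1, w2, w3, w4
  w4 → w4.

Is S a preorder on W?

Reflexive: yes — every world is S-related to itself.
Transitive: yes — every two-step S-path is closed by a direct edge.
So S is a preorder.

Yes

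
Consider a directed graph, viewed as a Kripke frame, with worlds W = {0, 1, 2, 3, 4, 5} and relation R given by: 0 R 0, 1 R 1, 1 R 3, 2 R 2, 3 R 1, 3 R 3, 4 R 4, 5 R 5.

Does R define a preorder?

Reflexive: yes — every world is R-related to itself.
Transitive: yes — every two-step R-path is closed by a direct edge.
So R is a preorder.

Yes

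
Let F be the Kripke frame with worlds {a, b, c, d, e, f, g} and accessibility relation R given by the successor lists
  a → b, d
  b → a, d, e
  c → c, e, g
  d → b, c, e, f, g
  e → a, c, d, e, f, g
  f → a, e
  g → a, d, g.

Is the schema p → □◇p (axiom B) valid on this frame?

By correspondence theory, B is valid on a frame iff R is symmetric.
Symmetric: no — a R d but not d R a.

No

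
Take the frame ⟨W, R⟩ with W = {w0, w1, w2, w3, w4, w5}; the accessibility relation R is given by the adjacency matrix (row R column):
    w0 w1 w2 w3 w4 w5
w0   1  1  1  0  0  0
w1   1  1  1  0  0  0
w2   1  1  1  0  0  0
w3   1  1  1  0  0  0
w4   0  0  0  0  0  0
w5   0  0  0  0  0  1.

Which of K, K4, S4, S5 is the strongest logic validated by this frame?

Transitive (axiom 4): yes — every two-step R-path is closed by a direct edge.
Reflexive (axiom T): no — w3 is not related to itself.
Euclidean (axiom 5): yes — any two successors of a common world are R-related.
So F validates K, K4; S4 would additionally require R to be reflexive. The strongest is K4.

K4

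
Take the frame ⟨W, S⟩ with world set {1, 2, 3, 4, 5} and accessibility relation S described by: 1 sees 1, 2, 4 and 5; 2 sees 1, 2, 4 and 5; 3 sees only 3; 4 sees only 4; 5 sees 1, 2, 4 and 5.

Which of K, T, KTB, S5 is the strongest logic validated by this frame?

Reflexive (axiom T): yes — every world is S-related to itself.
Symmetric (axiom B): no — 1 S 4 but not 4 S 1.
Euclidean (axiom 5): no — 1 S 4 and 1 S 2, but not 4 S 2.
So F validates K, T; KTB would additionally require S to be symmetric. The strongest is T.

T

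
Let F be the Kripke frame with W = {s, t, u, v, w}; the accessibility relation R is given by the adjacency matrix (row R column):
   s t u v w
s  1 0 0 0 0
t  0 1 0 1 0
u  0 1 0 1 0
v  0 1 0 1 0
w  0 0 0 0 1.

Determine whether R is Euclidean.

Yes

Euclidean: yes — any two successors of a common world are R-related.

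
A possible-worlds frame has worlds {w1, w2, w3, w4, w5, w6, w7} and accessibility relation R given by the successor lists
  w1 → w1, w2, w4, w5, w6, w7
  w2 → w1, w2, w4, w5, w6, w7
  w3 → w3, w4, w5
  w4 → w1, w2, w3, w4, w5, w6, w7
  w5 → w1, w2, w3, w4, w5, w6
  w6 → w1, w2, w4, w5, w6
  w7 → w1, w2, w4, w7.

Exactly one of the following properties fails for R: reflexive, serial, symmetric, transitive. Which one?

transitive

Reflexive: yes — every world is R-related to itself.
Serial: yes — every world has a successor (e.g. w1 R w1).
Symmetric: yes — every pair in R has its reverse in R.
Transitive: no — w1 R w4 and w4 R w3, but not w1 R w3.
Only transitive fails.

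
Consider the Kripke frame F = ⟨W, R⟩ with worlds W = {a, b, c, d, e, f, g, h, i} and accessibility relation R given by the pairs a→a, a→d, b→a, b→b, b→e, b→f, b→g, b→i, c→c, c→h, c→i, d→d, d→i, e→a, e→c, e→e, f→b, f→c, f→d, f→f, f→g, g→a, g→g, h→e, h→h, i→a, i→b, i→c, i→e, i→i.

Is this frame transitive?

No

Transitive: no — a R d and d R i, but not a R i.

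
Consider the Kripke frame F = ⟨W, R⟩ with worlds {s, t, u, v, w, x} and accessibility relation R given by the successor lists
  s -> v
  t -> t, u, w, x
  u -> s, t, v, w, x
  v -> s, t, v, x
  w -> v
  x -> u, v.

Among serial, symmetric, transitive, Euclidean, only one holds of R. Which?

serial

Serial: yes — every world has a successor (e.g. s R v).
Symmetric: no — t R w but not w R t.
Transitive: no — s R v and v R t, but not s R t.
Euclidean: no — t R w and t R u, but not w R u.
Only serial holds.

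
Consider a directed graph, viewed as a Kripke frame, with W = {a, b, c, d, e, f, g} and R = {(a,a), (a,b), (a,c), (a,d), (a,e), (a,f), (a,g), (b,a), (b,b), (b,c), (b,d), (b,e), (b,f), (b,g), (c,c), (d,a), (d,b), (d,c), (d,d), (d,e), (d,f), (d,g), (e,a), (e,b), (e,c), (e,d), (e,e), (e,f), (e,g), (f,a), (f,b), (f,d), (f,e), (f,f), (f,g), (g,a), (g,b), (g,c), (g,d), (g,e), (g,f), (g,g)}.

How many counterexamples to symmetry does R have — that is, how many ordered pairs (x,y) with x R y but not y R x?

5

Enumerating: (a,c), (b,c), (d,c), (e,c), (g,c).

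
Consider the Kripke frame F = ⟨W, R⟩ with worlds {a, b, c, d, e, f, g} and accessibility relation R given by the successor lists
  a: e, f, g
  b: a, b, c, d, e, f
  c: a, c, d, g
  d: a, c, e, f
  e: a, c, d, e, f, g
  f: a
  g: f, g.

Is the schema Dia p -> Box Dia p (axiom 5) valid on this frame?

No

The schema 5 characterises exactly the Euclidean frames.
Euclidean: no — a R f and a R e, but not f R e.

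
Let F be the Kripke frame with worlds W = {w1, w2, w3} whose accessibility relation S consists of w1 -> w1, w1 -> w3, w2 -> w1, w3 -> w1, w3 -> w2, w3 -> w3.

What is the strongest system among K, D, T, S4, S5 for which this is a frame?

Serial (axiom D): yes — every world has a successor (e.g. w1 S w1).
Reflexive (axiom T): no — w2 is not related to itself.
Transitive (axiom 4): no — w1 S w3 and w3 S w2, but not w1 S w2.
Euclidean (axiom 5): no — w3 S w1 and w3 S w2, but not w1 S w2.
So F validates K, D; T would additionally require S to be reflexive. The strongest is D.

D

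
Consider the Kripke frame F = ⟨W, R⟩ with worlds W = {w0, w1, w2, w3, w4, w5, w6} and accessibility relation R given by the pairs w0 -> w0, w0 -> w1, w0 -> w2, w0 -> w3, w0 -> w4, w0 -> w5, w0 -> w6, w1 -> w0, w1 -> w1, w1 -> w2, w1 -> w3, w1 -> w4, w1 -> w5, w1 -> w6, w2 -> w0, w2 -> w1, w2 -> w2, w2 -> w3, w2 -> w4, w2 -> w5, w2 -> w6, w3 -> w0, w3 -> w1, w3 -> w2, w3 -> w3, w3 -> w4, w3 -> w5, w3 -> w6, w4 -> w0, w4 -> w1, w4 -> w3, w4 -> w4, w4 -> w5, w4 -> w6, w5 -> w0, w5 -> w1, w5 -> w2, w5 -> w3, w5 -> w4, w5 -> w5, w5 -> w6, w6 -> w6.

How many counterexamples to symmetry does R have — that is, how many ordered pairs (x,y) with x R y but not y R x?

7

Enumerating: (w0,w6), (w1,w6), (w2,w4), (w2,w6), (w3,w6), (w4,w6), (w5,w6).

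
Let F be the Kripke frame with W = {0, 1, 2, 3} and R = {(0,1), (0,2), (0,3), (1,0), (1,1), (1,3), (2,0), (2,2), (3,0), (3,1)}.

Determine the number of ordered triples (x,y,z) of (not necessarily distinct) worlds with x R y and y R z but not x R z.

Enumerating: (0,1,0), (0,2,0), (0,3,0), (1,0,2), (2,0,1), (2,0,3), (3,0,2), (3,0,3), (3,1,3).

9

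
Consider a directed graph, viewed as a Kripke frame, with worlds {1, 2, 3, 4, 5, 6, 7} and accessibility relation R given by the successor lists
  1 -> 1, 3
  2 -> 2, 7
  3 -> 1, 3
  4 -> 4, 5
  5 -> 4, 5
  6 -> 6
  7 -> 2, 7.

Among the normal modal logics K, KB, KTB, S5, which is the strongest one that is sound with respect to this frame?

S5

Symmetric (axiom B): yes — every pair in R has its reverse in R.
Reflexive (axiom T): yes — every world is R-related to itself.
Euclidean (axiom 5): yes — any two successors of a common world are R-related.
So F validates K, KB, KTB, S5. The strongest is S5.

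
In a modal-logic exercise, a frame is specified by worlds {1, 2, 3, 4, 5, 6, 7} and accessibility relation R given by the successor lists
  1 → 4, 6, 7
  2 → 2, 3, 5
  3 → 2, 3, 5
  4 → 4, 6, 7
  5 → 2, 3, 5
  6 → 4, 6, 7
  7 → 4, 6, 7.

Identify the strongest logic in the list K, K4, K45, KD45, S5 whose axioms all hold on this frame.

KD45

Transitive (axiom 4): yes — every two-step R-path is closed by a direct edge.
Euclidean (axiom 5): yes — any two successors of a common world are R-related.
Serial (axiom D): yes — every world has a successor (e.g. 1 R 4).
Reflexive (axiom T): no — 1 is not related to itself.
So F validates K, K4, K45, KD45; S5 would additionally require R to be reflexive. The strongest is KD45.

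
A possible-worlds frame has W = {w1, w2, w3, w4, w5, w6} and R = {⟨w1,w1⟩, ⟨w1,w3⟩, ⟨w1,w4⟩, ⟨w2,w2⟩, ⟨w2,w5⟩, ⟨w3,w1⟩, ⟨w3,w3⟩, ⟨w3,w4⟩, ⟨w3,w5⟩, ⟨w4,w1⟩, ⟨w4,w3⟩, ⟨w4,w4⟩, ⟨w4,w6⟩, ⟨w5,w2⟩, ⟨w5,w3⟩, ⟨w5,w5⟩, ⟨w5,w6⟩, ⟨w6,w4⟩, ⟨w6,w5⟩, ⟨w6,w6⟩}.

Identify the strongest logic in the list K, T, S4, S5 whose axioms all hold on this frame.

T

Reflexive (axiom T): yes — every world is R-related to itself.
Transitive (axiom 4): no — w1 R w3 and w3 R w5, but not w1 R w5.
Euclidean (axiom 5): no — w3 R w1 and w3 R w5, but not w1 R w5.
So F validates K, T; S4 would additionally require R to be transitive. The strongest is T.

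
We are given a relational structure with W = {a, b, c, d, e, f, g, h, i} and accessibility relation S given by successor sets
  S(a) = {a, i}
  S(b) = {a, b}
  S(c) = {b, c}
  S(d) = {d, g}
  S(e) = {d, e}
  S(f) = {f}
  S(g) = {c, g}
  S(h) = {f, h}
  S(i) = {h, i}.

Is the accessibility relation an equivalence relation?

Reflexive: yes — every world is S-related to itself.
Symmetric: no — a S i but not i S a.
Transitive: no — a S i and i S h, but not a S h.
So S is not an equivalence relation.

No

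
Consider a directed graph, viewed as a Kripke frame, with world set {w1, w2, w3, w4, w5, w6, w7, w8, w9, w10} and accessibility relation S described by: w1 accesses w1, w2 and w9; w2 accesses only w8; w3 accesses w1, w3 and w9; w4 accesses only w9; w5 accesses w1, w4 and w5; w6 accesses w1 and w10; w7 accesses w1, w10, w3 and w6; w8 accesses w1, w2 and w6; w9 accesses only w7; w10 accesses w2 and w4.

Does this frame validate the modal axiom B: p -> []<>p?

By correspondence theory, B is valid on a frame iff S is symmetric.
Symmetric: no — w1 S w2 but not w2 S w1.

No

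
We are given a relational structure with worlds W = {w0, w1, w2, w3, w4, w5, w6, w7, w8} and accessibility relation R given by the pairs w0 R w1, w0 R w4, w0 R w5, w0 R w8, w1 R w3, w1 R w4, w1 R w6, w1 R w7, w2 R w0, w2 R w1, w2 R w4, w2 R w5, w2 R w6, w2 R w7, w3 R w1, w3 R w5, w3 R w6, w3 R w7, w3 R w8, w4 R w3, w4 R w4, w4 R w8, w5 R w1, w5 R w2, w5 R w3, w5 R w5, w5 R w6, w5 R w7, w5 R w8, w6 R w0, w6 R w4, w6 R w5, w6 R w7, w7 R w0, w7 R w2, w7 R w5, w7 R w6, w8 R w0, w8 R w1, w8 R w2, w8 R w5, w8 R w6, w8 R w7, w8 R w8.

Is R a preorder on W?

No

Reflexive: no — w0 is not related to itself.
Transitive: no — w0 R w1 and w1 R w3, but not w0 R w3.
So R is not a preorder.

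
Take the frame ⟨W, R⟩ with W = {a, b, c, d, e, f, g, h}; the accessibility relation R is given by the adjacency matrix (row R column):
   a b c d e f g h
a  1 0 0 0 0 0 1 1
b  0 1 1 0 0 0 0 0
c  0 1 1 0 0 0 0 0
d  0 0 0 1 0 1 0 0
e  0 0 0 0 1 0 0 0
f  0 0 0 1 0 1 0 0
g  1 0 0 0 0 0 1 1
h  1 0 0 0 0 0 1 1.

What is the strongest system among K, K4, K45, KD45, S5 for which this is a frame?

Transitive (axiom 4): yes — every two-step R-path is closed by a direct edge.
Euclidean (axiom 5): yes — any two successors of a common world are R-related.
Serial (axiom D): yes — every world has a successor (e.g. a R a).
Reflexive (axiom T): yes — every world is R-related to itself.
So F validates K, K4, K45, KD45, S5. The strongest is S5.

S5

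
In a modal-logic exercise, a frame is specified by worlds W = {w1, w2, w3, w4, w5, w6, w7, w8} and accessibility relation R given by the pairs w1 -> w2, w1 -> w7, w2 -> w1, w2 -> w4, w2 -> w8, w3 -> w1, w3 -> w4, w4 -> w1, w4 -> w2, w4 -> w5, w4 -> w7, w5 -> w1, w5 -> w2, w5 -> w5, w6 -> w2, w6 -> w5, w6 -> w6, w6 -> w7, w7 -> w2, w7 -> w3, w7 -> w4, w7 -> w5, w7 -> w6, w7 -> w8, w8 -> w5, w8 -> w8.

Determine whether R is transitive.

No

Transitive: no — w1 R w2 and w2 R w4, but not w1 R w4.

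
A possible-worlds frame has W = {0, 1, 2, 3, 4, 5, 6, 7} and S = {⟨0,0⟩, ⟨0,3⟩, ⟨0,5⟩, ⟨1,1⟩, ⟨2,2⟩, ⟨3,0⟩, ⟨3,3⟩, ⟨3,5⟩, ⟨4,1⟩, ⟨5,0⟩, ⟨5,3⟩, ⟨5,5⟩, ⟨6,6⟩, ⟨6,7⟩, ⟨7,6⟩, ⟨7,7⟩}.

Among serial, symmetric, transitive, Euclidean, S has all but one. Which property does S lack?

symmetric

Serial: yes — every world has a successor (e.g. 0 S 0).
Symmetric: no — 4 S 1 but not 1 S 4.
Transitive: yes — every two-step S-path is closed by a direct edge.
Euclidean: yes — any two successors of a common world are S-related.
Only symmetric fails.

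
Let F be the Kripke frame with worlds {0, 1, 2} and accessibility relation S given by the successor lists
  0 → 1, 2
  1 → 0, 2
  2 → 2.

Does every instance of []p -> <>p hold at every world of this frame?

By correspondence theory, D is valid on a frame iff S is serial.
Serial: yes — every world has a successor (e.g. 0 S 1).

Yes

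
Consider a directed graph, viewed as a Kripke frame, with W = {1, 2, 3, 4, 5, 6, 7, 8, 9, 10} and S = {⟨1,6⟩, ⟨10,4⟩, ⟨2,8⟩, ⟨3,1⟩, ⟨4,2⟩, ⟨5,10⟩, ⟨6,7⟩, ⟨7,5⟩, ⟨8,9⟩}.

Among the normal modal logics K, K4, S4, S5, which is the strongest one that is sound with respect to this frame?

Transitive (axiom 4): no — 1 S 6 and 6 S 7, but not 1 S 7.
Reflexive (axiom T): no — 1 is not related to itself.
Euclidean (axiom 5): no — 1 S 6 and 1 S 6, but not 6 S 6.
So F validates K; K4 would additionally require S to be transitive. The strongest is K.

K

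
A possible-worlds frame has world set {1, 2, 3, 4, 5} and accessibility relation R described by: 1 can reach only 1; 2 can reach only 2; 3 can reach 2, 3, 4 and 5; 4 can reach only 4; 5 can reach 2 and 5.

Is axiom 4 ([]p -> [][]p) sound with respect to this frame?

Yes

Axiom 4 corresponds to the accessibility relation being transitive.
Transitive: yes — every two-step R-path is closed by a direct edge.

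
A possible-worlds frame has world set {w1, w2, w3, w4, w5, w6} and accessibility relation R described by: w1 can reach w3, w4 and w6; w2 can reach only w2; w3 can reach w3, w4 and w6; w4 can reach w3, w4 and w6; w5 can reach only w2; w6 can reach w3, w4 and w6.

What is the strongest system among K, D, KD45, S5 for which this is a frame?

KD45

Serial (axiom D): yes — every world has a successor (e.g. w1 R w3).
Euclidean (axiom 5): yes — any two successors of a common world are R-related.
Transitive (axiom 4): yes — every two-step R-path is closed by a direct edge.
Reflexive (axiom T): no — w1 is not related to itself.
So F validates K, D, KD45; S5 would additionally require R to be reflexive. The strongest is KD45.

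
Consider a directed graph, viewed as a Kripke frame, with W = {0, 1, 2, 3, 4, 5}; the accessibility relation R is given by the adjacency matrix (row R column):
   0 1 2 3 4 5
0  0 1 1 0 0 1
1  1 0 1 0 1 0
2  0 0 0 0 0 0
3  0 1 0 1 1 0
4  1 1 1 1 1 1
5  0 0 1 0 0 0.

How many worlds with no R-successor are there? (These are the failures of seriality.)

Enumerating: 2.

1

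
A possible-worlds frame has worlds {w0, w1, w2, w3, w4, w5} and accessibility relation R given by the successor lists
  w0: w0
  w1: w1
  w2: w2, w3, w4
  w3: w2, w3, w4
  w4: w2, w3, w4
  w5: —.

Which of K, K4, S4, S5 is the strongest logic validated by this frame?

Transitive (axiom 4): yes — every two-step R-path is closed by a direct edge.
Reflexive (axiom T): no — w5 is not related to itself.
Euclidean (axiom 5): yes — any two successors of a common world are R-related.
So F validates K, K4; S4 would additionally require R to be reflexive. The strongest is K4.

K4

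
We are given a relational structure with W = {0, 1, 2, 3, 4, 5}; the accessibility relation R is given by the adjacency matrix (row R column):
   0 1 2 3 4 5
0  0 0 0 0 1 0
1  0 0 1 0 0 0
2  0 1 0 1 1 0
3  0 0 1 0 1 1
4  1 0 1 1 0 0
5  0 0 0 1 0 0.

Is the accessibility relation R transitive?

Transitive: no — 0 R 4 and 4 R 2, but not 0 R 2.

No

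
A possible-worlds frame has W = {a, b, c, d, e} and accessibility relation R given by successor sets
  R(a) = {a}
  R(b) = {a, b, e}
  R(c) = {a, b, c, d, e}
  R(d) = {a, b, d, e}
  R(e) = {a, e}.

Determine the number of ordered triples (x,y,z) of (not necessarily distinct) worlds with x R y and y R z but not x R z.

0

R is transitive; there are no such tuples.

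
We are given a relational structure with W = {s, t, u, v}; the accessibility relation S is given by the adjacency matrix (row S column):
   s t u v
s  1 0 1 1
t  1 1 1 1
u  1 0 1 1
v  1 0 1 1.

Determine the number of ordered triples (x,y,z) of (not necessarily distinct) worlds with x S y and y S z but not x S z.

0

S is transitive; there are no such tuples.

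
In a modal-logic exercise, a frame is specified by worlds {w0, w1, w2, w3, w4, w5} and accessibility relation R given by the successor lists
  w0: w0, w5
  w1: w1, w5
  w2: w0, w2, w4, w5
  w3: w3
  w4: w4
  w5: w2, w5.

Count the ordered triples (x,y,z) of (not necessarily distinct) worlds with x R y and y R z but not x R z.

Enumerating: (w0,w5,w2), (w1,w5,w2), (w5,w2,w0), (w5,w2,w4).

4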